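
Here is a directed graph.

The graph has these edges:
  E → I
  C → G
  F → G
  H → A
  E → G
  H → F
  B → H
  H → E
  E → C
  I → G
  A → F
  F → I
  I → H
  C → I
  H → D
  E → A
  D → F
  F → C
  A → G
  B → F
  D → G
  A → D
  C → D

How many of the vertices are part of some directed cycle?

A vertex is on a directed cycle iff it belongs to a strongly connected component of size ≥ 2 (or has a self-loop).
The vertices on cycles are {A, C, D, E, F, H, I} — 7 in total.

7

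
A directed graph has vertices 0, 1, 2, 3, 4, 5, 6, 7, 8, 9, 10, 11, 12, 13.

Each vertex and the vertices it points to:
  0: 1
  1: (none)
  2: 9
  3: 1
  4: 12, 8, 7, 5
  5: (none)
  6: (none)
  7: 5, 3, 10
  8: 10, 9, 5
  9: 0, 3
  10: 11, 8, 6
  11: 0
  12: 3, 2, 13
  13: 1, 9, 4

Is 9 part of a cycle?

No

9 lies on a cycle iff there is a path from 9 back to itself.
Exploring from 9, it never reaches itself; equivalently, its strongly connected component is a singleton.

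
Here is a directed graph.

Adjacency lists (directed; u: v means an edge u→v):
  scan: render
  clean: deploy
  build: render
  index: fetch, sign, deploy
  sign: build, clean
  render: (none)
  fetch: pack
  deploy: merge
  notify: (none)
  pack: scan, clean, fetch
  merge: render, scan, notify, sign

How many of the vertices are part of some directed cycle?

6

A vertex is on a directed cycle iff it belongs to a strongly connected component of size ≥ 2 (or has a self-loop).
The vertices on cycles are {pack, sign, clean, fetch, merge, deploy} — 6 in total.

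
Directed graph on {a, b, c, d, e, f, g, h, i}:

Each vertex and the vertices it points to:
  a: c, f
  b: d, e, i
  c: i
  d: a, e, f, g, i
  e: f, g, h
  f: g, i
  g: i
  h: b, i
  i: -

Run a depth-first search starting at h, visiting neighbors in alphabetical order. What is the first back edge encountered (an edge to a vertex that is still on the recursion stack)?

e→h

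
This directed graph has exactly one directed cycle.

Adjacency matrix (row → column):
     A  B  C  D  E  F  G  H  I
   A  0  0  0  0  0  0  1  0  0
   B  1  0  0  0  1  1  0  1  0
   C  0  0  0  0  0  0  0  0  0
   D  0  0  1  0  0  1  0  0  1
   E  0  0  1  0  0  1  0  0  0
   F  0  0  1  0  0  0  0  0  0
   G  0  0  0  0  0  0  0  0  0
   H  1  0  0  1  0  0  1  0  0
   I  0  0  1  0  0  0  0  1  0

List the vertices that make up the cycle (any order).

DFS with gray/black marking from H:
H gray
  G gray
  G black
  A gray
    A→G: G black — skip
  A black
  D gray
    F gray
      C gray
      C black
    F black
    I gray
      I→C: C black — skip
      I→H: H is gray → back edge
Back edge closes the cycle H → D → I → H; its vertices are {D, H, I}.

D, H, I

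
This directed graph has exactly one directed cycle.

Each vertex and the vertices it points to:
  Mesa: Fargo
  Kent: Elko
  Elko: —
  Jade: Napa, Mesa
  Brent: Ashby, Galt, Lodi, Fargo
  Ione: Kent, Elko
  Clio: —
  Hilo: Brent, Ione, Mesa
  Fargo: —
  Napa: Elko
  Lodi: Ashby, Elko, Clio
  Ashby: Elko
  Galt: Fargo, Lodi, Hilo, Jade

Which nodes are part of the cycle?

DFS with gray/black marking from Hilo:
Hilo gray
  Brent gray
    Ashby gray
      Elko gray
      Elko black
    Ashby black
    Galt gray
      Fargo gray
      Fargo black
      Lodi gray
        Lodi→Ashby: Ashby black — skip
        Lodi→Elko: Elko black — skip
        Clio gray
        Clio black
      Lodi black
      Galt→Hilo: Hilo is gray → back edge
Back edge closes the cycle Hilo → Brent → Galt → Hilo; its vertices are {Galt, Hilo, Brent}.

Galt, Hilo, Brent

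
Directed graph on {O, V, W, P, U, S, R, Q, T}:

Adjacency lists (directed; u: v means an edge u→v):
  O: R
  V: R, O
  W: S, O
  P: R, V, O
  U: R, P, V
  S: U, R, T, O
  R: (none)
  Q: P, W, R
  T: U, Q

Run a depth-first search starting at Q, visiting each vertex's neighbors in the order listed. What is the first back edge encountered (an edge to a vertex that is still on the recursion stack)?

T→Q

DFS from Q (visiting each vertex's neighbors in the order listed); mark gray on enter, black on exit:
Q gray
  P gray
    R gray
    R black
    V gray
      V→R: R black — skip
      O gray
        O→R: R black — skip
      O black
    V black
    P→O: O black — skip
  P black
  W gray
    S gray
      U gray
        U→R: R black — skip
        U→P: P black — skip
        U→V: V black — skip
      U black
      S→R: R black — skip
      T gray
        T→U: U black — skip
        T→Q: Q is gray → back edge
First back edge: T → Q.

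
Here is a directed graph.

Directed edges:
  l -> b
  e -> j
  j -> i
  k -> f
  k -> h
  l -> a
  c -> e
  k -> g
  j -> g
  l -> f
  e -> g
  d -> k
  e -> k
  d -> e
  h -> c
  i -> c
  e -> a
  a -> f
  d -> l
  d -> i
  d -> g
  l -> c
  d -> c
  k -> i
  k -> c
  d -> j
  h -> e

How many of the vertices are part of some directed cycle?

A vertex is on a directed cycle iff it belongs to a strongly connected component of size ≥ 2 (or has a self-loop).
The vertices on cycles are {c, e, h, i, j, k} — 6 in total.

6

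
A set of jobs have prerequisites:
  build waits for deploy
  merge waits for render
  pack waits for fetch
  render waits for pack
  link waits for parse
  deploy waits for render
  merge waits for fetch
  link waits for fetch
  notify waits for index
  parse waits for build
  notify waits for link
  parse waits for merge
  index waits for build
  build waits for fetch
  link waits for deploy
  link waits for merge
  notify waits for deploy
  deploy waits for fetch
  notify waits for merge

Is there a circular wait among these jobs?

DFS with white/gray/black marking, starting from merge:
merge gray
  render gray
    pack gray
      fetch gray
      fetch black
    pack black
  render black
  merge→fetch: fetch black — skip
merge black
link gray
  link→fetch: fetch black — skip
  link→merge: merge black — skip
  deploy gray
    deploy→fetch: fetch black — skip
    deploy→render: render black — skip
  deploy black
  parse gray
    build gray
      build→deploy: deploy black — skip
      build→fetch: fetch black — skip
    build black
    parse→merge: merge black — skip
  parse black
link black
index gray
  index→build: build black — skip
index black
notify gray
  notify→link: link black — skip
  notify→index: index black — skip
  notify→deploy: deploy black — skip
  notify→merge: merge black — skip
notify black
Every edge goes to a white or black vertex — no back edge, so the graph is acyclic.

No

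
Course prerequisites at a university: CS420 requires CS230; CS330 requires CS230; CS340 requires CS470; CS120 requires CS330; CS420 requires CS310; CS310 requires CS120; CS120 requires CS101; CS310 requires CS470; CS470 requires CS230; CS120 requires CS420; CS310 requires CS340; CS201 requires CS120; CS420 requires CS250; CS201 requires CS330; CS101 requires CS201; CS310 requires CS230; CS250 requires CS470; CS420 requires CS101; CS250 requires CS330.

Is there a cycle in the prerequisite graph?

DFS with white/gray/black marking, starting from CS470:
CS470 gray
  CS230 gray
  CS230 black
CS470 black
CS330 gray
  CS330→CS230: CS230 black — skip
CS330 black
CS420 gray
  CS310 gray
    CS120 gray
      CS120→CS330: CS330 black — skip
      CS101 gray
        CS201 gray
          CS201→CS120: CS120 is gray → back edge
Back edge found, so a cycle exists: CS120 → CS101 → CS201 → CS120.

Yes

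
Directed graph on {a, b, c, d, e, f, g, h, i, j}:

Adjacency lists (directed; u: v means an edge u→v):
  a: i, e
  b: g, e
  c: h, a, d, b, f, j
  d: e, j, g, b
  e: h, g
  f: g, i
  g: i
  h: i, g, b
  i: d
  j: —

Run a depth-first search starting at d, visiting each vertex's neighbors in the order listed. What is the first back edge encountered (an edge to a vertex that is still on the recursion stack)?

i→d

DFS from d (visiting each vertex's neighbors in the order listed); mark gray on enter, black on exit:
d gray
  e gray
    h gray
      i gray
        i→d: d is gray → back edge
First back edge: i → d.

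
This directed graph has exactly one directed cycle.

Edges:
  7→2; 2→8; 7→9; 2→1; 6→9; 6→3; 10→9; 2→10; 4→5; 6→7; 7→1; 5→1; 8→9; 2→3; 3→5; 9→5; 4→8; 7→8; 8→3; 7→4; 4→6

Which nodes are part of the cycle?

4, 6, 7

DFS with gray/black marking from 4:
4 gray
  8 gray
    9 gray
      5 gray
        1 gray
        1 black
      5 black
    9 black
    3 gray
      3→5: 5 black — skip
    3 black
  8 black
  4→5: 5 black — skip
  6 gray
    6→9: 9 black — skip
    7 gray
      7→8: 8 black — skip
      7→4: 4 is gray → back edge
Back edge closes the cycle 4 → 6 → 7 → 4; its vertices are {4, 6, 7}.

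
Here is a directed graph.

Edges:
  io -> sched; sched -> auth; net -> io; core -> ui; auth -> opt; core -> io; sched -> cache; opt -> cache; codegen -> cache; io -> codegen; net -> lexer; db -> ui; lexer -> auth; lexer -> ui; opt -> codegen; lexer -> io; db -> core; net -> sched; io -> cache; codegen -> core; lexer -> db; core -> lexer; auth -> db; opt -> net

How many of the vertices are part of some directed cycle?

A vertex is on a directed cycle iff it belongs to a strongly connected component of size ≥ 2 (or has a self-loop).
The vertices on cycles are {db, io, net, opt, auth, core, lexer, sched, codegen} — 9 in total.

9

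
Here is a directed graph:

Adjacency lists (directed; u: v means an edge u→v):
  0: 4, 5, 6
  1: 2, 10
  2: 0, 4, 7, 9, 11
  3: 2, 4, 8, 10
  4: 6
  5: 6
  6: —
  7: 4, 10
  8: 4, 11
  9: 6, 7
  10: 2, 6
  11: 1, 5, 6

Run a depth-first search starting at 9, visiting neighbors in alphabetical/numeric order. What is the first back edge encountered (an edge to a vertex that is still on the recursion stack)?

DFS from 9 (visiting neighbors in alphabetical/numeric order); mark gray on enter, black on exit:
9 gray
  6 gray
  6 black
  7 gray
    4 gray
      4→6: 6 black — skip
    4 black
    10 gray
      2 gray
        0 gray
          0→4: 4 black — skip
          5 gray
            5→6: 6 black — skip
          5 black
          0→6: 6 black — skip
        0 black
        2→4: 4 black — skip
        2→7: 7 is gray → back edge
First back edge: 2 → 7.

2→7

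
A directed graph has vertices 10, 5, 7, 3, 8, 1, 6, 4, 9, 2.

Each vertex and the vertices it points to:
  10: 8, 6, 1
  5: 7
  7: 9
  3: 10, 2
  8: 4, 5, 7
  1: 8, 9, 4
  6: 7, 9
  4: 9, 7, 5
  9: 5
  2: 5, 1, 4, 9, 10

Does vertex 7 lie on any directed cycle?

7 is on a cycle iff 7 can reach itself via ≥1 edge.
7 → 9 → 5 → 7 — yes.

Yes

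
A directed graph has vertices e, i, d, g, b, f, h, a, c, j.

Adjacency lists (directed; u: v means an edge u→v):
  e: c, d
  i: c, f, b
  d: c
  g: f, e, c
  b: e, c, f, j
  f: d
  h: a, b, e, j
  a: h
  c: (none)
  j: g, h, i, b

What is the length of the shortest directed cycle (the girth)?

2

For each vertex v, BFS finds the shortest path from v back to v.
The shortest such closed walk is j → b → j, length 2.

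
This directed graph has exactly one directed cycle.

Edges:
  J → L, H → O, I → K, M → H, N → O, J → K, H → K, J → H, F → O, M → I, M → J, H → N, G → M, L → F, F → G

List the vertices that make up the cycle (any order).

F, G, J, L, M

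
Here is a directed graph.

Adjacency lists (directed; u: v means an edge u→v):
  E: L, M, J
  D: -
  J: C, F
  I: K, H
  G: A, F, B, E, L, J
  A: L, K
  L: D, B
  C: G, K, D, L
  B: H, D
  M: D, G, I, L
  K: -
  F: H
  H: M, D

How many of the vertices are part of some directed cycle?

A vertex is on a directed cycle iff it belongs to a strongly connected component of size ≥ 2 (or has a self-loop).
The vertices on cycles are {A, B, C, E, F, G, H, I, J, L, M} — 11 in total.

11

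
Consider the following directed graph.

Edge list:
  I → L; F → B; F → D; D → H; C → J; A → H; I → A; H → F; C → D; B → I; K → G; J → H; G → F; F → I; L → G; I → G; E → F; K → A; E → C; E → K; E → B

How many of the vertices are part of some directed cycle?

8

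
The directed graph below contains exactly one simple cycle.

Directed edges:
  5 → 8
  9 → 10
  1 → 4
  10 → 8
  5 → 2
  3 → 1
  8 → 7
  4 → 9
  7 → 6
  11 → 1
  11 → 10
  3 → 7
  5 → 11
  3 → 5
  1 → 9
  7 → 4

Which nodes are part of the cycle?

4, 7, 8, 9, 10

DFS with gray/black marking from 8:
8 gray
  7 gray
    6 gray
    6 black
    4 gray
      9 gray
        10 gray
          10→8: 8 is gray → back edge
Back edge closes the cycle 8 → 7 → 4 → 9 → 10 → 8; its vertices are {4, 7, 8, 9, 10}.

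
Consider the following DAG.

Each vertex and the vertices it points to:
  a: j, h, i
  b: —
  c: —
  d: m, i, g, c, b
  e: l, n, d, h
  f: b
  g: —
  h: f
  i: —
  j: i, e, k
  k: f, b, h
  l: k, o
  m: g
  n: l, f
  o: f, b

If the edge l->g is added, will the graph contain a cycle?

No

Adding l→g creates a cycle iff g can already reach l.
Explore from g: no path reaches l. The graph stays acyclic.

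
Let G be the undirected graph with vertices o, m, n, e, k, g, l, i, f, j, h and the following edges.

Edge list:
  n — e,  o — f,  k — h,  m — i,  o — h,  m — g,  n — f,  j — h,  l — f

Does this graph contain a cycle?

DFS, tracking each vertex's parent; an edge to a visited non-parent vertex closes a cycle.
Start from g:
visit g (parent –)
  visit m (parent g)
    visit i (parent m)
      i–m: parent, skip
    m–g: parent, skip
visit o (parent –)
  visit h (parent o)
    visit k (parent h)
      k–h: parent, skip
    h–o: parent, skip
    visit j (parent h)
      j–h: parent, skip
  visit f (parent o)
    visit l (parent f)
      l–f: parent, skip
    visit n (parent f)
      visit e (parent n)
        e–n: parent, skip
      n–f: parent, skip
    f–o: parent, skip
No non-parent visited neighbor found — the graph is a forest.

No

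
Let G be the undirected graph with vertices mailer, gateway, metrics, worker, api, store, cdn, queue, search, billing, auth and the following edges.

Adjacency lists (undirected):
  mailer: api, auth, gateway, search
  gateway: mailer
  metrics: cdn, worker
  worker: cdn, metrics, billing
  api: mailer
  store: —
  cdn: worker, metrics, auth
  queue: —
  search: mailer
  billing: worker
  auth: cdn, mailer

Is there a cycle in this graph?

Yes

DFS, tracking each vertex's parent; an edge to a visited non-parent vertex closes a cycle.
Start from auth:
visit auth (parent –)
  visit cdn (parent auth)
    visit worker (parent cdn)
      worker–cdn: parent, skip
      visit metrics (parent worker)
        metrics–cdn: cdn visited and ≠ parent → cycle
Cycle: cdn – worker – metrics – cdn.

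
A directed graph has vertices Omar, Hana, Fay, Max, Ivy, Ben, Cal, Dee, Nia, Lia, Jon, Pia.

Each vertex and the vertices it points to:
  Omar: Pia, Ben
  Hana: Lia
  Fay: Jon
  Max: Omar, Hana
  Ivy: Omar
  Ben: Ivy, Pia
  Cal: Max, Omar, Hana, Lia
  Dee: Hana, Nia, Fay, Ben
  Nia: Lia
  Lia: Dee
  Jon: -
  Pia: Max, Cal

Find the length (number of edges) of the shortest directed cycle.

3

For each vertex v, BFS finds the shortest path from v back to v.
The shortest such closed walk is Dee → Nia → Lia → Dee, length 3.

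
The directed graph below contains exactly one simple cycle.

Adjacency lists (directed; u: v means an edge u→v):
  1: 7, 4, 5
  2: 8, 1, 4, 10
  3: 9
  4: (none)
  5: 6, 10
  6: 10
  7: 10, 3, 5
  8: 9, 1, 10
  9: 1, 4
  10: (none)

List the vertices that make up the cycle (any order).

DFS with gray/black marking from 9:
9 gray
  1 gray
    7 gray
      10 gray
      10 black
      3 gray
        3→9: 9 is gray → back edge
Back edge closes the cycle 9 → 1 → 7 → 3 → 9; its vertices are {1, 3, 7, 9}.

1, 3, 7, 9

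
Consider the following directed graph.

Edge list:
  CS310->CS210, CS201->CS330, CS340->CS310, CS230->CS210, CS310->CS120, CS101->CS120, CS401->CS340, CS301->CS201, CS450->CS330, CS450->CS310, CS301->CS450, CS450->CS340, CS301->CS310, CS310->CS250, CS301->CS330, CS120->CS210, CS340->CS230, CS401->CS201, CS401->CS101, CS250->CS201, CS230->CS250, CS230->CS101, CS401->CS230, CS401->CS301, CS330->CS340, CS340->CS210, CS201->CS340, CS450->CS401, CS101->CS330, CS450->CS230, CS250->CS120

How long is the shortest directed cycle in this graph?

3

For each vertex v, BFS finds the shortest path from v back to v.
The shortest such closed walk is CS401 → CS301 → CS450 → CS401, length 3.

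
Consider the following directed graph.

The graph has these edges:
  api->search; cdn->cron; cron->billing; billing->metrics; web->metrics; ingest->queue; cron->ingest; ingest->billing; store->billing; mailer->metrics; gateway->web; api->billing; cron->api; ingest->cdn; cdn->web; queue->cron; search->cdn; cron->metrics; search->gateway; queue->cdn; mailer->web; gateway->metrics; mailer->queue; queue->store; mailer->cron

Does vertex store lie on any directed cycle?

No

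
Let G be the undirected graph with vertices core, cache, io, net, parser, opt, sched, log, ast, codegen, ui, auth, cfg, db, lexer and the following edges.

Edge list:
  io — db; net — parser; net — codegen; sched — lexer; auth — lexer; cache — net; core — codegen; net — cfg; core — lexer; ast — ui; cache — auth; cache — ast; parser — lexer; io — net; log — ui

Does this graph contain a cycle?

DFS, tracking each vertex's parent; an edge to a visited non-parent vertex closes a cycle.
Start from auth:
visit auth (parent –)
  visit cache (parent auth)
    visit net (parent cache)
      visit io (parent net)
        visit db (parent io)
          db–io: parent, skip
        io–net: parent, skip
      visit cfg (parent net)
        cfg–net: parent, skip
      visit parser (parent net)
        parser–net: parent, skip
        visit lexer (parent parser)
          lexer–auth: auth visited and ≠ parent → cycle
Cycle: auth – cache – net – parser – lexer – auth.

Yes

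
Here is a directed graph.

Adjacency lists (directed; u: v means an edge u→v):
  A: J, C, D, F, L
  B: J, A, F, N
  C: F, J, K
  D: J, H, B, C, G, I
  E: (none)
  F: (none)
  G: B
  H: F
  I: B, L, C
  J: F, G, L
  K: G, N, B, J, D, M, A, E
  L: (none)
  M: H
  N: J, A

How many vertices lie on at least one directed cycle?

A vertex is on a directed cycle iff it belongs to a strongly connected component of size ≥ 2 (or has a self-loop).
The vertices on cycles are {A, B, C, D, G, I, J, K, N} — 9 in total.

9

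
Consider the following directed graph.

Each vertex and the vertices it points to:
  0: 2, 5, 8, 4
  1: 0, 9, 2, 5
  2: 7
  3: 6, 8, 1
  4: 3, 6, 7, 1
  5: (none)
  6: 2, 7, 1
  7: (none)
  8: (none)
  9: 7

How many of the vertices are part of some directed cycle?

A vertex is on a directed cycle iff it belongs to a strongly connected component of size ≥ 2 (or has a self-loop).
The vertices on cycles are {0, 1, 3, 4, 6} — 5 in total.

5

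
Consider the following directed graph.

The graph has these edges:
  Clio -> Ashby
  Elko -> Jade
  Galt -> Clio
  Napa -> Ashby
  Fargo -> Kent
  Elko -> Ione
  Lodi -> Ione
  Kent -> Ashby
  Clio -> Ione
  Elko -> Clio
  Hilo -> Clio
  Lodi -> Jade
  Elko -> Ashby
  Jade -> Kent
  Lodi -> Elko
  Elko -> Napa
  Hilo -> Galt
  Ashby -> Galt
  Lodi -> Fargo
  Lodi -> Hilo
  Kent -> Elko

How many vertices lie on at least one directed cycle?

6

A vertex is on a directed cycle iff it belongs to a strongly connected component of size ≥ 2 (or has a self-loop).
The vertices on cycles are {Clio, Elko, Galt, Jade, Kent, Ashby} — 6 in total.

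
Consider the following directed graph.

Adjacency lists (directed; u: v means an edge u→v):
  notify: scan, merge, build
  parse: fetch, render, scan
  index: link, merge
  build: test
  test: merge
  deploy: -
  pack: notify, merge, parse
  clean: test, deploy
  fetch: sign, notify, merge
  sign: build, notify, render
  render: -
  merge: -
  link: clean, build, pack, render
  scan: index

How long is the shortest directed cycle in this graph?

For each vertex v, BFS finds the shortest path from v back to v.
The shortest such closed walk is link → pack → notify → scan → index → link, length 5.

5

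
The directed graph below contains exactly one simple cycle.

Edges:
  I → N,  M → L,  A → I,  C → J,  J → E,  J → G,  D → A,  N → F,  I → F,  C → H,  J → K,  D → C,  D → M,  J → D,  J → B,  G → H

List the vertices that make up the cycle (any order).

C, D, J

DFS with gray/black marking from J:
J gray
  K gray
  K black
  G gray
    H gray
    H black
  G black
  D gray
    M gray
      L gray
      L black
    M black
    A gray
      I gray
        N gray
          F gray
          F black
        N black
        I→F: F black — skip
      I black
    A black
    C gray
      C→J: J is gray → back edge
Back edge closes the cycle J → D → C → J; its vertices are {C, D, J}.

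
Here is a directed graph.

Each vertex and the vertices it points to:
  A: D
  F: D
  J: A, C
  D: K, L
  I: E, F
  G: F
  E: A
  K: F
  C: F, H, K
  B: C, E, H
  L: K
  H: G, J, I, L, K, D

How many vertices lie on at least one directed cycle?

A vertex is on a directed cycle iff it belongs to a strongly connected component of size ≥ 2 (or has a self-loop).
The vertices on cycles are {C, D, F, H, J, K, L} — 7 in total.

7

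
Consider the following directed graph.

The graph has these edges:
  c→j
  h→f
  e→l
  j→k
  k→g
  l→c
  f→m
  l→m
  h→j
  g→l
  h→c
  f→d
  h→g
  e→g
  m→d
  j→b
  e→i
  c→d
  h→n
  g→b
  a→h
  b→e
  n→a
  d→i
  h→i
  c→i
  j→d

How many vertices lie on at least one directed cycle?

10

A vertex is on a directed cycle iff it belongs to a strongly connected component of size ≥ 2 (or has a self-loop).
The vertices on cycles are {a, b, c, e, g, h, j, k, l, n} — 10 in total.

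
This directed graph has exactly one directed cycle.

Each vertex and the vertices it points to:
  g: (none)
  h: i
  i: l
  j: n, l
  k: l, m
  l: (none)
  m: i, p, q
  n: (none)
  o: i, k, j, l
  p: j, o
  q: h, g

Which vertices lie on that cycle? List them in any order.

DFS with gray/black marking from m:
m gray
  i gray
    l gray
    l black
  i black
  p gray
    j gray
      n gray
      n black
      j→l: l black — skip
    j black
    o gray
      o→i: i black — skip
      k gray
        k→l: l black — skip
        k→m: m is gray → back edge
Back edge closes the cycle m → p → o → k → m; its vertices are {k, m, o, p}.

k, m, o, p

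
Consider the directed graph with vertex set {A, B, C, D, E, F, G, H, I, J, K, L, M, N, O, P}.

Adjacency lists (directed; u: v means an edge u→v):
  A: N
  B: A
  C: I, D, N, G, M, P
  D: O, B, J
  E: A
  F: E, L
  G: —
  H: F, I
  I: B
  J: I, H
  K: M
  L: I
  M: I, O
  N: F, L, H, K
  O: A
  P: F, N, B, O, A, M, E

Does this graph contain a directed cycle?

DFS with white/gray/black marking, starting from L:
L gray
  I gray
    B gray
      A gray
        N gray
          F gray
            E gray
              E→A: A is gray → back edge
Back edge found, so a cycle exists: A → N → F → E → A.

Yes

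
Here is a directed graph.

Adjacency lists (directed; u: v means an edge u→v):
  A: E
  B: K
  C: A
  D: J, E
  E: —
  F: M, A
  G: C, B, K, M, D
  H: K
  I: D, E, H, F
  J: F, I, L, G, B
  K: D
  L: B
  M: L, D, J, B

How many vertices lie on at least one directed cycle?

10

A vertex is on a directed cycle iff it belongs to a strongly connected component of size ≥ 2 (or has a self-loop).
The vertices on cycles are {B, D, F, G, H, I, J, K, L, M} — 10 in total.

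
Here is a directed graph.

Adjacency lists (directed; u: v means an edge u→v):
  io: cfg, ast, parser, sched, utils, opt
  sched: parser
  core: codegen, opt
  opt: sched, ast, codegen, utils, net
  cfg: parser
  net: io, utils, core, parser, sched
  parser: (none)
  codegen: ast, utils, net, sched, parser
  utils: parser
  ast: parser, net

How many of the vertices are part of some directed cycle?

A vertex is on a directed cycle iff it belongs to a strongly connected component of size ≥ 2 (or has a self-loop).
The vertices on cycles are {io, ast, net, opt, core, codegen} — 6 in total.

6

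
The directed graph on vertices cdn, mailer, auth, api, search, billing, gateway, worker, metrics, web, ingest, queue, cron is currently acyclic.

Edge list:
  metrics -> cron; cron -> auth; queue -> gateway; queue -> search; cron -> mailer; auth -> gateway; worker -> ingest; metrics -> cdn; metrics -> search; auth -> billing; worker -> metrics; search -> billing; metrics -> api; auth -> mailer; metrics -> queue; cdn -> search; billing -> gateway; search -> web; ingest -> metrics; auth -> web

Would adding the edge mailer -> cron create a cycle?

Adding mailer→cron creates a cycle iff cron can already reach mailer.
Path from cron: cron → mailer.
So cron → … → mailer → cron is a cycle.

Yes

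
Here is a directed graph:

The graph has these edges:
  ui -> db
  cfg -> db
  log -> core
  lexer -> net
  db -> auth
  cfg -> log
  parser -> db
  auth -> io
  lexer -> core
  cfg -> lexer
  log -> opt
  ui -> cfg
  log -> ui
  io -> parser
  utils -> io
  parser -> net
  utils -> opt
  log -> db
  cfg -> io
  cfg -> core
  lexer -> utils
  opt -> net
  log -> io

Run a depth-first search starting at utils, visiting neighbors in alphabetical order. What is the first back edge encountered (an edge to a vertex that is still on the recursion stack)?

DFS from utils (visiting neighbors in alphabetical order); mark gray on enter, black on exit:
utils gray
  io gray
    parser gray
      db gray
        auth gray
          auth→io: io is gray → back edge
First back edge: auth → io.

auth→io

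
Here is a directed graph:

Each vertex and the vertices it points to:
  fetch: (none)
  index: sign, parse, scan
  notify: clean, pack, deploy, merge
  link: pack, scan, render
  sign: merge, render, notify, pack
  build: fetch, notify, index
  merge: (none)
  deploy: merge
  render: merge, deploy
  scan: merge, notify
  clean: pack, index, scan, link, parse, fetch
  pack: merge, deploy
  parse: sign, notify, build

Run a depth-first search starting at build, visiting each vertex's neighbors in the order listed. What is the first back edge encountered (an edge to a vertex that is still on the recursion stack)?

sign→notify

DFS from build (visiting each vertex's neighbors in the order listed); mark gray on enter, black on exit:
build gray
  fetch gray
  fetch black
  notify gray
    clean gray
      pack gray
        merge gray
        merge black
        deploy gray
          deploy→merge: merge black — skip
        deploy black
      pack black
      index gray
        sign gray
          sign→merge: merge black — skip
          render gray
            render→merge: merge black — skip
            render→deploy: deploy black — skip
          render black
          sign→notify: notify is gray → back edge
First back edge: sign → notify.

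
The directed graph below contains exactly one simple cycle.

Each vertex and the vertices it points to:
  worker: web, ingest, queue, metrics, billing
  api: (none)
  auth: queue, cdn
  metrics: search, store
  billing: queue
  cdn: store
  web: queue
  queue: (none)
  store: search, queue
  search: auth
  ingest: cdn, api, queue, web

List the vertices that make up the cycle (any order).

DFS with gray/black marking from cdn:
cdn gray
  store gray
    search gray
      auth gray
        queue gray
        queue black
        auth→cdn: cdn is gray → back edge
Back edge closes the cycle cdn → store → search → auth → cdn; its vertices are {cdn, auth, store, search}.

cdn, auth, store, search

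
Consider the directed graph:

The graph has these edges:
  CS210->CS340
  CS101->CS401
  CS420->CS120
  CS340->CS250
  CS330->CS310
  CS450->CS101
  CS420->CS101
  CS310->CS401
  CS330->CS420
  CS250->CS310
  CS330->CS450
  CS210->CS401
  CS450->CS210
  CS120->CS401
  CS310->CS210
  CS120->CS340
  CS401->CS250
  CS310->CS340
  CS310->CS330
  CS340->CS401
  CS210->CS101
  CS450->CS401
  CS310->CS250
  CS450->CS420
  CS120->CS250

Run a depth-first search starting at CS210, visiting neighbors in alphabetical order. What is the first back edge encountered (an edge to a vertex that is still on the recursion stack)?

CS310→CS210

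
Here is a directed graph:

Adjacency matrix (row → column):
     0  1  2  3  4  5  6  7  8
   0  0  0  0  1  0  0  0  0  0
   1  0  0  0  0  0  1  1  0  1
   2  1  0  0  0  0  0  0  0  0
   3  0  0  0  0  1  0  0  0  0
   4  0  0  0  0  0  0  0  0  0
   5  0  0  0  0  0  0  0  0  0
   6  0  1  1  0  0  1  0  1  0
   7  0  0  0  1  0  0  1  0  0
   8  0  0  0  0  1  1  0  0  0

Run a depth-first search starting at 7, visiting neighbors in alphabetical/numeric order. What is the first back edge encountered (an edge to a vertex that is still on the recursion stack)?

1->6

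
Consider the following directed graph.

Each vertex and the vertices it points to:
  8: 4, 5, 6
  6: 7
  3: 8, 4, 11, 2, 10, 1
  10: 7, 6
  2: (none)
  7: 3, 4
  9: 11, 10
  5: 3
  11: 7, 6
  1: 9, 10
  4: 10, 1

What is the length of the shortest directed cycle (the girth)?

3

For each vertex v, BFS finds the shortest path from v back to v.
The shortest such closed walk is 3 → 11 → 7 → 3, length 3.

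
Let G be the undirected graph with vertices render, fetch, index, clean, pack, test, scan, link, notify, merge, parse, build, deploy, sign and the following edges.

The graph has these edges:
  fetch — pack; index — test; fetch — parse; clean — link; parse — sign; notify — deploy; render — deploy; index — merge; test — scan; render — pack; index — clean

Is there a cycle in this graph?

No

DFS, tracking each vertex's parent; an edge to a visited non-parent vertex closes a cycle.
Start from clean:
visit clean (parent –)
  visit link (parent clean)
    link–clean: parent, skip
  visit index (parent clean)
    visit merge (parent index)
      merge–index: parent, skip
    visit test (parent index)
      test–index: parent, skip
      visit scan (parent test)
        scan–test: parent, skip
    index–clean: parent, skip
visit render (parent –)
  visit deploy (parent render)
    visit notify (parent deploy)
      notify–deploy: parent, skip
    deploy–render: parent, skip
  visit pack (parent render)
    visit fetch (parent pack)
      visit parse (parent fetch)
        visit sign (parent parse)
          sign–parse: parent, skip
        parse–fetch: parent, skip
      fetch–pack: parent, skip
    pack–render: parent, skip
visit build (parent –)
No non-parent visited neighbor found — the graph is a forest.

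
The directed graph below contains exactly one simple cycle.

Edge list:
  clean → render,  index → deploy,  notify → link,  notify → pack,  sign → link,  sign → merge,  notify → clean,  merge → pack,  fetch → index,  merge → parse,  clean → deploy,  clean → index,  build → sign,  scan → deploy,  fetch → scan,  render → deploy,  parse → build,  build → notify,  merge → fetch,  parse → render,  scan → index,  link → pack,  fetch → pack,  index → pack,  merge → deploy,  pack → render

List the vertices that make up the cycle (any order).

sign, build, merge, parse

DFS with gray/black marking from build:
build gray
  sign gray
    merge gray
      deploy gray
      deploy black
      parse gray
        render gray
          render→deploy: deploy black — skip
        render black
        parse→build: build is gray → back edge
Back edge closes the cycle build → sign → merge → parse → build; its vertices are {sign, build, merge, parse}.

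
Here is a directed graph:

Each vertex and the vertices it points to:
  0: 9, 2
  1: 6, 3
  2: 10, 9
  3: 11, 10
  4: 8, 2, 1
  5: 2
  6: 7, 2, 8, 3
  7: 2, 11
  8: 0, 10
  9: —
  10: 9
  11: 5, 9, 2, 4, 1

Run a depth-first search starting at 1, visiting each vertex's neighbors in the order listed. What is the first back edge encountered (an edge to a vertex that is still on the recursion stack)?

4→1

DFS from 1 (visiting each vertex's neighbors in the order listed); mark gray on enter, black on exit:
1 gray
  6 gray
    7 gray
      2 gray
        10 gray
          9 gray
          9 black
        10 black
        2→9: 9 black — skip
      2 black
      11 gray
        5 gray
          5→2: 2 black — skip
        5 black
        11→9: 9 black — skip
        11→2: 2 black — skip
        4 gray
          8 gray
            0 gray
              0→9: 9 black — skip
              0→2: 2 black — skip
            0 black
            8→10: 10 black — skip
          8 black
          4→2: 2 black — skip
          4→1: 1 is gray → back edge
First back edge: 4 → 1.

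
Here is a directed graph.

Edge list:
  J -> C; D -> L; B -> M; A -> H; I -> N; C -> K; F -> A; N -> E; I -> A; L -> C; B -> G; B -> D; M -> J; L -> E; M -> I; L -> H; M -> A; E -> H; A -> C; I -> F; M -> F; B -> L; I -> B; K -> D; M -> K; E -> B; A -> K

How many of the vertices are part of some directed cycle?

12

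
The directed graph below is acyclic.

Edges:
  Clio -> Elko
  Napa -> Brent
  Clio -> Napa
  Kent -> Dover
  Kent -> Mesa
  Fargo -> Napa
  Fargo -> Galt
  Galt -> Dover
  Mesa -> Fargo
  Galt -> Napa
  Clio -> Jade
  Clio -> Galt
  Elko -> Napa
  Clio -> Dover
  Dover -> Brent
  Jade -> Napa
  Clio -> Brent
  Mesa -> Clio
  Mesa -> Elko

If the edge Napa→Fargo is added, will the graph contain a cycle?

Adding Napa→Fargo creates a cycle iff Fargo can already reach Napa.
Path from Fargo: Fargo → Napa.
So Fargo → … → Napa → Fargo is a cycle.

Yes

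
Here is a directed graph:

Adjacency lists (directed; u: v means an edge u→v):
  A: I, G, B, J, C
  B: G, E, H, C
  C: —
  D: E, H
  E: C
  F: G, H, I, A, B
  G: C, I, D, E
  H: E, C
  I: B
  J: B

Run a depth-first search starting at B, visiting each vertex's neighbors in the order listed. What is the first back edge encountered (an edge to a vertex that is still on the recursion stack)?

I->B

DFS from B (visiting each vertex's neighbors in the order listed); mark gray on enter, black on exit:
B gray
  G gray
    C gray
    C black
    I gray
      I→B: B is gray → back edge
First back edge: I → B.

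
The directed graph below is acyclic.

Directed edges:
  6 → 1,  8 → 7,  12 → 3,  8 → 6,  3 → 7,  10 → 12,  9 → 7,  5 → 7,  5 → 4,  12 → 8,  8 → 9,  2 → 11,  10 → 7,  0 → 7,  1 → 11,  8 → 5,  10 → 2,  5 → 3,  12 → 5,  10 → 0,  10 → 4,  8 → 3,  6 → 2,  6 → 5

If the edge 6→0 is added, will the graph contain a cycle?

Adding 6→0 creates a cycle iff 0 can already reach 6.
Explore from 0: no path reaches 6. The graph stays acyclic.

No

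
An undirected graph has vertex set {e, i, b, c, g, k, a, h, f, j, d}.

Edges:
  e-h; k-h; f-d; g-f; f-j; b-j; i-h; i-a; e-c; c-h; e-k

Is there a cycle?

DFS, tracking each vertex's parent; an edge to a visited non-parent vertex closes a cycle.
Start from j:
visit j (parent –)
  visit f (parent j)
    visit d (parent f)
      d–f: parent, skip
    f–j: parent, skip
    visit g (parent f)
      g–f: parent, skip
  visit b (parent j)
    b–j: parent, skip
visit e (parent –)
  visit h (parent e)
    visit c (parent h)
      c–e: e visited and ≠ parent → cycle
Cycle: e – h – c – e.

Yes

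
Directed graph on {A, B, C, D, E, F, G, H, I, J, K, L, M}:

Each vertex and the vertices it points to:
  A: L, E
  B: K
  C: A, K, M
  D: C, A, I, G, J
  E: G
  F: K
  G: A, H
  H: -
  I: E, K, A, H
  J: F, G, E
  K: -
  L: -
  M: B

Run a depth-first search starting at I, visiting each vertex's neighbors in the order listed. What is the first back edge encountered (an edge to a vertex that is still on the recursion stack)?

A->E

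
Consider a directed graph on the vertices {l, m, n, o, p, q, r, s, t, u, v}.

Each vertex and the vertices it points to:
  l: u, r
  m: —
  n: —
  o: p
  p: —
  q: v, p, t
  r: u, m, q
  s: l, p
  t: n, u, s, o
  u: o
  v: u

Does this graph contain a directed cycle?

DFS with white/gray/black marking, starting from q:
q gray
  v gray
    u gray
      o gray
        p gray
        p black
      o black
    u black
  v black
  q→p: p black — skip
  t gray
    n gray
    n black
    t→u: u black — skip
    s gray
      l gray
        l→u: u black — skip
        r gray
          r→u: u black — skip
          m gray
          m black
          r→q: q is gray → back edge
Back edge found, so a cycle exists: q → t → s → l → r → q.

Yes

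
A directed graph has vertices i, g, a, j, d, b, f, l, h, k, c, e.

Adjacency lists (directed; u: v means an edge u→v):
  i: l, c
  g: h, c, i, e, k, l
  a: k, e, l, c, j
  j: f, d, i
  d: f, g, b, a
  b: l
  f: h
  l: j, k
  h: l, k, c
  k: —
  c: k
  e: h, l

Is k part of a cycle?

No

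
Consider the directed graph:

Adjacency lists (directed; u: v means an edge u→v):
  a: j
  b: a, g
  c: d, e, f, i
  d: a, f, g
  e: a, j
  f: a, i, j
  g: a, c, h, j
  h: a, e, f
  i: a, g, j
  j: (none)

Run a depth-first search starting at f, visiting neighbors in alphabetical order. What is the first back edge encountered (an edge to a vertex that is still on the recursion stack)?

d→f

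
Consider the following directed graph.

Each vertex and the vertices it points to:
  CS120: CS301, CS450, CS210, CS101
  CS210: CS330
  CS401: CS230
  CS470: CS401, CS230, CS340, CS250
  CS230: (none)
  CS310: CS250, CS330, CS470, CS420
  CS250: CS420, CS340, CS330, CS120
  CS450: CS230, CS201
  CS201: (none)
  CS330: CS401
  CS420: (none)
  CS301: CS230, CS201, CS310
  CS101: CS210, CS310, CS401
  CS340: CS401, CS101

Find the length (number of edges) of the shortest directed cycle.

For each vertex v, BFS finds the shortest path from v back to v.
The shortest such closed walk is CS310 → CS250 → CS340 → CS101 → CS310, length 4.

4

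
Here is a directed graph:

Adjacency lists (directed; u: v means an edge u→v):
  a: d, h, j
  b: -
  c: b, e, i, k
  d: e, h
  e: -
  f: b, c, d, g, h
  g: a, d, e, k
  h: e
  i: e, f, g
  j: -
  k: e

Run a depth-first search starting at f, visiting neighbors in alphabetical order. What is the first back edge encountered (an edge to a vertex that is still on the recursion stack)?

i->f

DFS from f (visiting neighbors in alphabetical order); mark gray on enter, black on exit:
f gray
  b gray
  b black
  c gray
    c→b: b black — skip
    e gray
    e black
    i gray
      i→e: e black — skip
      i→f: f is gray → back edge
First back edge: i → f.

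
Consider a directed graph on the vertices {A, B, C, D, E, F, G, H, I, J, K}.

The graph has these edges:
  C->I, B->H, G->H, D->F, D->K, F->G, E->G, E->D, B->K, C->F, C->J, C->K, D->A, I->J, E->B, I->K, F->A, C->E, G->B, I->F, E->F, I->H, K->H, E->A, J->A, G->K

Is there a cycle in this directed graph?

DFS with white/gray/black marking, starting from E:
E gray
  B gray
    H gray
    H black
    K gray
      K→H: H black — skip
    K black
  B black
  D gray
    A gray
    A black
    D→K: K black — skip
    F gray
      F→A: A black — skip
      G gray
        G→H: H black — skip
        G→B: B black — skip
        G→K: K black — skip
      G black
    F black
  D black
  E→A: A black — skip
  E→F: F black — skip
  E→G: G black — skip
E black
C gray
  J gray
    J→A: A black — skip
  J black
  I gray
    I→H: H black — skip
    I→F: F black — skip
    I→J: J black — skip
    I→K: K black — skip
  I black
  C→K: K black — skip
  C→E: E black — skip
  C→F: F black — skip
C black
Every edge goes to a white or black vertex — no back edge, so the graph is acyclic.

No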